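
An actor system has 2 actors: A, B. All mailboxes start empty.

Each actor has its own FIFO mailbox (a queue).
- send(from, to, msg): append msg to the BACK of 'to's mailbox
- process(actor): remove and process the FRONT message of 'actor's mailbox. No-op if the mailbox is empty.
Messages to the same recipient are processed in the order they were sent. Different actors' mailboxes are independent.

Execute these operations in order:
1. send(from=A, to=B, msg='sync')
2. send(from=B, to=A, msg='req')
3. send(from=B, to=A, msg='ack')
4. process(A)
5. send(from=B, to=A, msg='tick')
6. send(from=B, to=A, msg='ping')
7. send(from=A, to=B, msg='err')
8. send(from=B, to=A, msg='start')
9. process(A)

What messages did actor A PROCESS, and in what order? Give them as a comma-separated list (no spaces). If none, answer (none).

Answer: req,ack

Derivation:
After 1 (send(from=A, to=B, msg='sync')): A:[] B:[sync]
After 2 (send(from=B, to=A, msg='req')): A:[req] B:[sync]
After 3 (send(from=B, to=A, msg='ack')): A:[req,ack] B:[sync]
After 4 (process(A)): A:[ack] B:[sync]
After 5 (send(from=B, to=A, msg='tick')): A:[ack,tick] B:[sync]
After 6 (send(from=B, to=A, msg='ping')): A:[ack,tick,ping] B:[sync]
After 7 (send(from=A, to=B, msg='err')): A:[ack,tick,ping] B:[sync,err]
After 8 (send(from=B, to=A, msg='start')): A:[ack,tick,ping,start] B:[sync,err]
After 9 (process(A)): A:[tick,ping,start] B:[sync,err]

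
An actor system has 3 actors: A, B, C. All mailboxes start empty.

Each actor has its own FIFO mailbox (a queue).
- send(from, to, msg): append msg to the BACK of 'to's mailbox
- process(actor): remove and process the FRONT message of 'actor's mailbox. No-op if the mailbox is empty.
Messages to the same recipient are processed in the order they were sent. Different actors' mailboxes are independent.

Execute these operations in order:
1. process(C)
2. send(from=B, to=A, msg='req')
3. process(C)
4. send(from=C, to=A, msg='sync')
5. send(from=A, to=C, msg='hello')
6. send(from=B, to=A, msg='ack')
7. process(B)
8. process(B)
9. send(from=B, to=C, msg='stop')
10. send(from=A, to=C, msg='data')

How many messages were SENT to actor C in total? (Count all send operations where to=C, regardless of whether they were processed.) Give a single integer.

After 1 (process(C)): A:[] B:[] C:[]
After 2 (send(from=B, to=A, msg='req')): A:[req] B:[] C:[]
After 3 (process(C)): A:[req] B:[] C:[]
After 4 (send(from=C, to=A, msg='sync')): A:[req,sync] B:[] C:[]
After 5 (send(from=A, to=C, msg='hello')): A:[req,sync] B:[] C:[hello]
After 6 (send(from=B, to=A, msg='ack')): A:[req,sync,ack] B:[] C:[hello]
After 7 (process(B)): A:[req,sync,ack] B:[] C:[hello]
After 8 (process(B)): A:[req,sync,ack] B:[] C:[hello]
After 9 (send(from=B, to=C, msg='stop')): A:[req,sync,ack] B:[] C:[hello,stop]
After 10 (send(from=A, to=C, msg='data')): A:[req,sync,ack] B:[] C:[hello,stop,data]

Answer: 3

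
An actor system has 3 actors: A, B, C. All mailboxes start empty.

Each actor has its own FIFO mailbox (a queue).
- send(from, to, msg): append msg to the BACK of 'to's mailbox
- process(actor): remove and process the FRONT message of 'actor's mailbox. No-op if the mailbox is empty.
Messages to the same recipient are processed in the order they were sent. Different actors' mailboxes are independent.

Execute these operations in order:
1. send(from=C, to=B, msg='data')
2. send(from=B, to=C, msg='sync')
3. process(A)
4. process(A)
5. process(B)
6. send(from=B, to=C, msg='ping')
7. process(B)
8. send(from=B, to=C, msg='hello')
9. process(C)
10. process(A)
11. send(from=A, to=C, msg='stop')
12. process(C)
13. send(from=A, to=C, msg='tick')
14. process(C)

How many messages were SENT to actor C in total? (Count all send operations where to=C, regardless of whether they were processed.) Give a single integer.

Answer: 5

Derivation:
After 1 (send(from=C, to=B, msg='data')): A:[] B:[data] C:[]
After 2 (send(from=B, to=C, msg='sync')): A:[] B:[data] C:[sync]
After 3 (process(A)): A:[] B:[data] C:[sync]
After 4 (process(A)): A:[] B:[data] C:[sync]
After 5 (process(B)): A:[] B:[] C:[sync]
After 6 (send(from=B, to=C, msg='ping')): A:[] B:[] C:[sync,ping]
After 7 (process(B)): A:[] B:[] C:[sync,ping]
After 8 (send(from=B, to=C, msg='hello')): A:[] B:[] C:[sync,ping,hello]
After 9 (process(C)): A:[] B:[] C:[ping,hello]
After 10 (process(A)): A:[] B:[] C:[ping,hello]
After 11 (send(from=A, to=C, msg='stop')): A:[] B:[] C:[ping,hello,stop]
After 12 (process(C)): A:[] B:[] C:[hello,stop]
After 13 (send(from=A, to=C, msg='tick')): A:[] B:[] C:[hello,stop,tick]
After 14 (process(C)): A:[] B:[] C:[stop,tick]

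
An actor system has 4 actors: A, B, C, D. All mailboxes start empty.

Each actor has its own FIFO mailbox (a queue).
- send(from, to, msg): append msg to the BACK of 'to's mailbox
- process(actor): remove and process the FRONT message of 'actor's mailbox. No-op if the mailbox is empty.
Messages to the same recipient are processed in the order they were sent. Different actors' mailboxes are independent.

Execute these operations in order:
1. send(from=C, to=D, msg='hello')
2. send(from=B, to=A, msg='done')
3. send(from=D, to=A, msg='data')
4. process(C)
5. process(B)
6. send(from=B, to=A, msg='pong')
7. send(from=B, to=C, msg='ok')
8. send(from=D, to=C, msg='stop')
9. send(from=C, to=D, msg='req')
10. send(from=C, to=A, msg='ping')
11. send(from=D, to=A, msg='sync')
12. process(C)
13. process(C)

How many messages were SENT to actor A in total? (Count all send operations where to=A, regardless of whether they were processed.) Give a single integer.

After 1 (send(from=C, to=D, msg='hello')): A:[] B:[] C:[] D:[hello]
After 2 (send(from=B, to=A, msg='done')): A:[done] B:[] C:[] D:[hello]
After 3 (send(from=D, to=A, msg='data')): A:[done,data] B:[] C:[] D:[hello]
After 4 (process(C)): A:[done,data] B:[] C:[] D:[hello]
After 5 (process(B)): A:[done,data] B:[] C:[] D:[hello]
After 6 (send(from=B, to=A, msg='pong')): A:[done,data,pong] B:[] C:[] D:[hello]
After 7 (send(from=B, to=C, msg='ok')): A:[done,data,pong] B:[] C:[ok] D:[hello]
After 8 (send(from=D, to=C, msg='stop')): A:[done,data,pong] B:[] C:[ok,stop] D:[hello]
After 9 (send(from=C, to=D, msg='req')): A:[done,data,pong] B:[] C:[ok,stop] D:[hello,req]
After 10 (send(from=C, to=A, msg='ping')): A:[done,data,pong,ping] B:[] C:[ok,stop] D:[hello,req]
After 11 (send(from=D, to=A, msg='sync')): A:[done,data,pong,ping,sync] B:[] C:[ok,stop] D:[hello,req]
After 12 (process(C)): A:[done,data,pong,ping,sync] B:[] C:[stop] D:[hello,req]
After 13 (process(C)): A:[done,data,pong,ping,sync] B:[] C:[] D:[hello,req]

Answer: 5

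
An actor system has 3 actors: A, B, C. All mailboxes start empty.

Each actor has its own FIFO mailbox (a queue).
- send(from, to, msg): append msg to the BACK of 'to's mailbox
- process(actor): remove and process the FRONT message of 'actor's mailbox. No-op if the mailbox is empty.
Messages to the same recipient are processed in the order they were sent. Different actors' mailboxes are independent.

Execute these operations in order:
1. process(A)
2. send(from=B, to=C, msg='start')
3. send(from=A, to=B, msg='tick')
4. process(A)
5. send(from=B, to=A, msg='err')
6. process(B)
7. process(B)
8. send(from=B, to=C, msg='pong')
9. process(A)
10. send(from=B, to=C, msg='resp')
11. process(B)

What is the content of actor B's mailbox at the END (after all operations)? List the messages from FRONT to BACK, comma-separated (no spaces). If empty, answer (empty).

After 1 (process(A)): A:[] B:[] C:[]
After 2 (send(from=B, to=C, msg='start')): A:[] B:[] C:[start]
After 3 (send(from=A, to=B, msg='tick')): A:[] B:[tick] C:[start]
After 4 (process(A)): A:[] B:[tick] C:[start]
After 5 (send(from=B, to=A, msg='err')): A:[err] B:[tick] C:[start]
After 6 (process(B)): A:[err] B:[] C:[start]
After 7 (process(B)): A:[err] B:[] C:[start]
After 8 (send(from=B, to=C, msg='pong')): A:[err] B:[] C:[start,pong]
After 9 (process(A)): A:[] B:[] C:[start,pong]
After 10 (send(from=B, to=C, msg='resp')): A:[] B:[] C:[start,pong,resp]
After 11 (process(B)): A:[] B:[] C:[start,pong,resp]

Answer: (empty)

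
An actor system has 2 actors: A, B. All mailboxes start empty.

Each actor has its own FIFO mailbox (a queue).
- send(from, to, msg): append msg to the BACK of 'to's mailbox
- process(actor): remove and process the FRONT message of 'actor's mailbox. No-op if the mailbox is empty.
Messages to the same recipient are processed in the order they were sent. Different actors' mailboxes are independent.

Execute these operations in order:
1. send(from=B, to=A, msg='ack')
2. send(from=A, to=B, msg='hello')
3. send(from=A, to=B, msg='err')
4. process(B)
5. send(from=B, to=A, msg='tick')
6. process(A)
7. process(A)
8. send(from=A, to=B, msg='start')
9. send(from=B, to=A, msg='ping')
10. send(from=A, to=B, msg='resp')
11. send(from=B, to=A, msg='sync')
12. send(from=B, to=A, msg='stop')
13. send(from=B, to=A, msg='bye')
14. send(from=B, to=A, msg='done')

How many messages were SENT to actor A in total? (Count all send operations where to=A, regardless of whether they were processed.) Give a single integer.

After 1 (send(from=B, to=A, msg='ack')): A:[ack] B:[]
After 2 (send(from=A, to=B, msg='hello')): A:[ack] B:[hello]
After 3 (send(from=A, to=B, msg='err')): A:[ack] B:[hello,err]
After 4 (process(B)): A:[ack] B:[err]
After 5 (send(from=B, to=A, msg='tick')): A:[ack,tick] B:[err]
After 6 (process(A)): A:[tick] B:[err]
After 7 (process(A)): A:[] B:[err]
After 8 (send(from=A, to=B, msg='start')): A:[] B:[err,start]
After 9 (send(from=B, to=A, msg='ping')): A:[ping] B:[err,start]
After 10 (send(from=A, to=B, msg='resp')): A:[ping] B:[err,start,resp]
After 11 (send(from=B, to=A, msg='sync')): A:[ping,sync] B:[err,start,resp]
After 12 (send(from=B, to=A, msg='stop')): A:[ping,sync,stop] B:[err,start,resp]
After 13 (send(from=B, to=A, msg='bye')): A:[ping,sync,stop,bye] B:[err,start,resp]
After 14 (send(from=B, to=A, msg='done')): A:[ping,sync,stop,bye,done] B:[err,start,resp]

Answer: 7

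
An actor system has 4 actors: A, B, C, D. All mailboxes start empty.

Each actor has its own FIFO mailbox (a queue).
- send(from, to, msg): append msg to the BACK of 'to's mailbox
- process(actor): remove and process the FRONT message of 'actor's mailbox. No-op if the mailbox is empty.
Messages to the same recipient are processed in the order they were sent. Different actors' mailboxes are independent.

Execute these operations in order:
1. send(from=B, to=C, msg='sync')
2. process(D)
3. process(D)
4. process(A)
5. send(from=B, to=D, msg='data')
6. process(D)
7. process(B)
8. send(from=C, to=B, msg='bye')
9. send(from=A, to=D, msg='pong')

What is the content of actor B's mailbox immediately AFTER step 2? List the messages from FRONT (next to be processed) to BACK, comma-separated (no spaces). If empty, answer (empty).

After 1 (send(from=B, to=C, msg='sync')): A:[] B:[] C:[sync] D:[]
After 2 (process(D)): A:[] B:[] C:[sync] D:[]

(empty)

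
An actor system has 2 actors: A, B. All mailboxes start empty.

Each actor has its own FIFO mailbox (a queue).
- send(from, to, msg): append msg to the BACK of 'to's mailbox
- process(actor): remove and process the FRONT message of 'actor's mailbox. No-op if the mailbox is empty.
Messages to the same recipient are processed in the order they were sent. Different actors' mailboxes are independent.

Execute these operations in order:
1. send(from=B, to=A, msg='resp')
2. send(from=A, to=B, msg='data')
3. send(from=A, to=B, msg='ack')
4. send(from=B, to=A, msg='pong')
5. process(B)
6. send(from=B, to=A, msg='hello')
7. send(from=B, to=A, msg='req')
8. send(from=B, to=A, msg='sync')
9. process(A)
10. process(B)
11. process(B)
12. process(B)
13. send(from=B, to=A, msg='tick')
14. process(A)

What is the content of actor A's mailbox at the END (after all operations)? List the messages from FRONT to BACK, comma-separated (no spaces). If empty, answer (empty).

Answer: hello,req,sync,tick

Derivation:
After 1 (send(from=B, to=A, msg='resp')): A:[resp] B:[]
After 2 (send(from=A, to=B, msg='data')): A:[resp] B:[data]
After 3 (send(from=A, to=B, msg='ack')): A:[resp] B:[data,ack]
After 4 (send(from=B, to=A, msg='pong')): A:[resp,pong] B:[data,ack]
After 5 (process(B)): A:[resp,pong] B:[ack]
After 6 (send(from=B, to=A, msg='hello')): A:[resp,pong,hello] B:[ack]
After 7 (send(from=B, to=A, msg='req')): A:[resp,pong,hello,req] B:[ack]
After 8 (send(from=B, to=A, msg='sync')): A:[resp,pong,hello,req,sync] B:[ack]
After 9 (process(A)): A:[pong,hello,req,sync] B:[ack]
After 10 (process(B)): A:[pong,hello,req,sync] B:[]
After 11 (process(B)): A:[pong,hello,req,sync] B:[]
After 12 (process(B)): A:[pong,hello,req,sync] B:[]
After 13 (send(from=B, to=A, msg='tick')): A:[pong,hello,req,sync,tick] B:[]
After 14 (process(A)): A:[hello,req,sync,tick] B:[]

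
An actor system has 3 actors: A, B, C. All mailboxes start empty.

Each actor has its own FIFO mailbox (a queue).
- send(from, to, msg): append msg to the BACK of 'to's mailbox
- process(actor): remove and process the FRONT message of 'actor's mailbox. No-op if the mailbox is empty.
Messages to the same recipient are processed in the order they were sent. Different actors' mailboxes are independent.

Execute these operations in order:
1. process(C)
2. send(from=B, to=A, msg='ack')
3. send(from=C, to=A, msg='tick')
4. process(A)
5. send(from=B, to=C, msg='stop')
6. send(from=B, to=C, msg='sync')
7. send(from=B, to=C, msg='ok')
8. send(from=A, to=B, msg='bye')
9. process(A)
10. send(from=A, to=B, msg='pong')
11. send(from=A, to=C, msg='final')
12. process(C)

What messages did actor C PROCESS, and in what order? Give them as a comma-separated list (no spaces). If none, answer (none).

After 1 (process(C)): A:[] B:[] C:[]
After 2 (send(from=B, to=A, msg='ack')): A:[ack] B:[] C:[]
After 3 (send(from=C, to=A, msg='tick')): A:[ack,tick] B:[] C:[]
After 4 (process(A)): A:[tick] B:[] C:[]
After 5 (send(from=B, to=C, msg='stop')): A:[tick] B:[] C:[stop]
After 6 (send(from=B, to=C, msg='sync')): A:[tick] B:[] C:[stop,sync]
After 7 (send(from=B, to=C, msg='ok')): A:[tick] B:[] C:[stop,sync,ok]
After 8 (send(from=A, to=B, msg='bye')): A:[tick] B:[bye] C:[stop,sync,ok]
After 9 (process(A)): A:[] B:[bye] C:[stop,sync,ok]
After 10 (send(from=A, to=B, msg='pong')): A:[] B:[bye,pong] C:[stop,sync,ok]
After 11 (send(from=A, to=C, msg='final')): A:[] B:[bye,pong] C:[stop,sync,ok,final]
After 12 (process(C)): A:[] B:[bye,pong] C:[sync,ok,final]

Answer: stop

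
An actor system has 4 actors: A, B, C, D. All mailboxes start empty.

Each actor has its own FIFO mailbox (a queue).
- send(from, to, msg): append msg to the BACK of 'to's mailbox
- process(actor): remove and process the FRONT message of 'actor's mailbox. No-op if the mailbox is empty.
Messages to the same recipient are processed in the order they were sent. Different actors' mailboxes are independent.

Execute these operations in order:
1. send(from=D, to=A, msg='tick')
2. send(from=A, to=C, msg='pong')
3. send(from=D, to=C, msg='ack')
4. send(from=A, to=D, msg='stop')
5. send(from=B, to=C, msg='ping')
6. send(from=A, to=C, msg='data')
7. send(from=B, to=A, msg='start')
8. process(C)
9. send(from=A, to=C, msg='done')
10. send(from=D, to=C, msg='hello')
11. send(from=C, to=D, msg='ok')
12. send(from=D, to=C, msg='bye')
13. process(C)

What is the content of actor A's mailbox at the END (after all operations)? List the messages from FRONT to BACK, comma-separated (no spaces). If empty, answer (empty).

After 1 (send(from=D, to=A, msg='tick')): A:[tick] B:[] C:[] D:[]
After 2 (send(from=A, to=C, msg='pong')): A:[tick] B:[] C:[pong] D:[]
After 3 (send(from=D, to=C, msg='ack')): A:[tick] B:[] C:[pong,ack] D:[]
After 4 (send(from=A, to=D, msg='stop')): A:[tick] B:[] C:[pong,ack] D:[stop]
After 5 (send(from=B, to=C, msg='ping')): A:[tick] B:[] C:[pong,ack,ping] D:[stop]
After 6 (send(from=A, to=C, msg='data')): A:[tick] B:[] C:[pong,ack,ping,data] D:[stop]
After 7 (send(from=B, to=A, msg='start')): A:[tick,start] B:[] C:[pong,ack,ping,data] D:[stop]
After 8 (process(C)): A:[tick,start] B:[] C:[ack,ping,data] D:[stop]
After 9 (send(from=A, to=C, msg='done')): A:[tick,start] B:[] C:[ack,ping,data,done] D:[stop]
After 10 (send(from=D, to=C, msg='hello')): A:[tick,start] B:[] C:[ack,ping,data,done,hello] D:[stop]
After 11 (send(from=C, to=D, msg='ok')): A:[tick,start] B:[] C:[ack,ping,data,done,hello] D:[stop,ok]
After 12 (send(from=D, to=C, msg='bye')): A:[tick,start] B:[] C:[ack,ping,data,done,hello,bye] D:[stop,ok]
After 13 (process(C)): A:[tick,start] B:[] C:[ping,data,done,hello,bye] D:[stop,ok]

Answer: tick,start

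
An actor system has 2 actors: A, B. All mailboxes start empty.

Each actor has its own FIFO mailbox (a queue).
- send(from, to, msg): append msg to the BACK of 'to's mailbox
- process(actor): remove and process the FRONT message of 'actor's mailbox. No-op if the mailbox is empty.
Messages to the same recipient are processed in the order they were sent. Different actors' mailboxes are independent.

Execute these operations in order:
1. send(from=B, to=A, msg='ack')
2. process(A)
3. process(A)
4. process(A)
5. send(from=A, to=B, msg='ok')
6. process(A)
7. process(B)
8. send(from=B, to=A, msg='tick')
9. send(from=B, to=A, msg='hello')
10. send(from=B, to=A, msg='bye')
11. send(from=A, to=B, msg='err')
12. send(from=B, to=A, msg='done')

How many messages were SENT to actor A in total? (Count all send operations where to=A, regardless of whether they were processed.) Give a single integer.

After 1 (send(from=B, to=A, msg='ack')): A:[ack] B:[]
After 2 (process(A)): A:[] B:[]
After 3 (process(A)): A:[] B:[]
After 4 (process(A)): A:[] B:[]
After 5 (send(from=A, to=B, msg='ok')): A:[] B:[ok]
After 6 (process(A)): A:[] B:[ok]
After 7 (process(B)): A:[] B:[]
After 8 (send(from=B, to=A, msg='tick')): A:[tick] B:[]
After 9 (send(from=B, to=A, msg='hello')): A:[tick,hello] B:[]
After 10 (send(from=B, to=A, msg='bye')): A:[tick,hello,bye] B:[]
After 11 (send(from=A, to=B, msg='err')): A:[tick,hello,bye] B:[err]
After 12 (send(from=B, to=A, msg='done')): A:[tick,hello,bye,done] B:[err]

Answer: 5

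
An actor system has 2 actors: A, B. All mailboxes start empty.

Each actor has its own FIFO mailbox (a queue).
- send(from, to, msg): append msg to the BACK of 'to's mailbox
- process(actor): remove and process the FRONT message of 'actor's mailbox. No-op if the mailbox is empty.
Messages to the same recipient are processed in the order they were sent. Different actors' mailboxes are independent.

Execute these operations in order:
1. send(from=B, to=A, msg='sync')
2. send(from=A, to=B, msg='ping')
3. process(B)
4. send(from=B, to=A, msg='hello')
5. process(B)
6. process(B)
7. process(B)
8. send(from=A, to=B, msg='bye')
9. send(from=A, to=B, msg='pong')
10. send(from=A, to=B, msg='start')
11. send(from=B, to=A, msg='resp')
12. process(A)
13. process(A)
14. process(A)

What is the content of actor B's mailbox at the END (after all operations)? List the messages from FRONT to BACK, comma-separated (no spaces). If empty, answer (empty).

Answer: bye,pong,start

Derivation:
After 1 (send(from=B, to=A, msg='sync')): A:[sync] B:[]
After 2 (send(from=A, to=B, msg='ping')): A:[sync] B:[ping]
After 3 (process(B)): A:[sync] B:[]
After 4 (send(from=B, to=A, msg='hello')): A:[sync,hello] B:[]
After 5 (process(B)): A:[sync,hello] B:[]
After 6 (process(B)): A:[sync,hello] B:[]
After 7 (process(B)): A:[sync,hello] B:[]
After 8 (send(from=A, to=B, msg='bye')): A:[sync,hello] B:[bye]
After 9 (send(from=A, to=B, msg='pong')): A:[sync,hello] B:[bye,pong]
After 10 (send(from=A, to=B, msg='start')): A:[sync,hello] B:[bye,pong,start]
After 11 (send(from=B, to=A, msg='resp')): A:[sync,hello,resp] B:[bye,pong,start]
After 12 (process(A)): A:[hello,resp] B:[bye,pong,start]
After 13 (process(A)): A:[resp] B:[bye,pong,start]
After 14 (process(A)): A:[] B:[bye,pong,start]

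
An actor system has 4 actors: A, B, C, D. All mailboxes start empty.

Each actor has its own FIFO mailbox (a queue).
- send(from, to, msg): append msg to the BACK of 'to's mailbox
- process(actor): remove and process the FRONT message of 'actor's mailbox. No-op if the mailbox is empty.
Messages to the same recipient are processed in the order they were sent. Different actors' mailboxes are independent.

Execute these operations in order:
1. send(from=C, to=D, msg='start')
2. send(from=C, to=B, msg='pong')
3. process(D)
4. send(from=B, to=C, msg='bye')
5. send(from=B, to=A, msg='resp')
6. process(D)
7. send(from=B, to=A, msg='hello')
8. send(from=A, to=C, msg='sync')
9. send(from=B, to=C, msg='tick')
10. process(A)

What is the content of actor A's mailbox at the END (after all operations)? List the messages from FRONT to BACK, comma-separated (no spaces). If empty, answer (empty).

Answer: hello

Derivation:
After 1 (send(from=C, to=D, msg='start')): A:[] B:[] C:[] D:[start]
After 2 (send(from=C, to=B, msg='pong')): A:[] B:[pong] C:[] D:[start]
After 3 (process(D)): A:[] B:[pong] C:[] D:[]
After 4 (send(from=B, to=C, msg='bye')): A:[] B:[pong] C:[bye] D:[]
After 5 (send(from=B, to=A, msg='resp')): A:[resp] B:[pong] C:[bye] D:[]
After 6 (process(D)): A:[resp] B:[pong] C:[bye] D:[]
After 7 (send(from=B, to=A, msg='hello')): A:[resp,hello] B:[pong] C:[bye] D:[]
After 8 (send(from=A, to=C, msg='sync')): A:[resp,hello] B:[pong] C:[bye,sync] D:[]
After 9 (send(from=B, to=C, msg='tick')): A:[resp,hello] B:[pong] C:[bye,sync,tick] D:[]
After 10 (process(A)): A:[hello] B:[pong] C:[bye,sync,tick] D:[]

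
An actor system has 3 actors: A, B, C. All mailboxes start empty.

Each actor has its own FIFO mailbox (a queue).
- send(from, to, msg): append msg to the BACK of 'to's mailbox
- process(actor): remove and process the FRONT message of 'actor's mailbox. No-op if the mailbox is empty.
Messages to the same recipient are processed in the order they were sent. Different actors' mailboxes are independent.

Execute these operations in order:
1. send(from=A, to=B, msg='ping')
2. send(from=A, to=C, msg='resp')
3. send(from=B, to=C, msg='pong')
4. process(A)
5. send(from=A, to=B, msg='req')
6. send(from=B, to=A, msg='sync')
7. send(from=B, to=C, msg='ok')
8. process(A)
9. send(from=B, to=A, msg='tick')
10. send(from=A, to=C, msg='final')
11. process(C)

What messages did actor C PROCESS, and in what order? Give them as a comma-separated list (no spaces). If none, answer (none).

Answer: resp

Derivation:
After 1 (send(from=A, to=B, msg='ping')): A:[] B:[ping] C:[]
After 2 (send(from=A, to=C, msg='resp')): A:[] B:[ping] C:[resp]
After 3 (send(from=B, to=C, msg='pong')): A:[] B:[ping] C:[resp,pong]
After 4 (process(A)): A:[] B:[ping] C:[resp,pong]
After 5 (send(from=A, to=B, msg='req')): A:[] B:[ping,req] C:[resp,pong]
After 6 (send(from=B, to=A, msg='sync')): A:[sync] B:[ping,req] C:[resp,pong]
After 7 (send(from=B, to=C, msg='ok')): A:[sync] B:[ping,req] C:[resp,pong,ok]
After 8 (process(A)): A:[] B:[ping,req] C:[resp,pong,ok]
After 9 (send(from=B, to=A, msg='tick')): A:[tick] B:[ping,req] C:[resp,pong,ok]
After 10 (send(from=A, to=C, msg='final')): A:[tick] B:[ping,req] C:[resp,pong,ok,final]
After 11 (process(C)): A:[tick] B:[ping,req] C:[pong,ok,final]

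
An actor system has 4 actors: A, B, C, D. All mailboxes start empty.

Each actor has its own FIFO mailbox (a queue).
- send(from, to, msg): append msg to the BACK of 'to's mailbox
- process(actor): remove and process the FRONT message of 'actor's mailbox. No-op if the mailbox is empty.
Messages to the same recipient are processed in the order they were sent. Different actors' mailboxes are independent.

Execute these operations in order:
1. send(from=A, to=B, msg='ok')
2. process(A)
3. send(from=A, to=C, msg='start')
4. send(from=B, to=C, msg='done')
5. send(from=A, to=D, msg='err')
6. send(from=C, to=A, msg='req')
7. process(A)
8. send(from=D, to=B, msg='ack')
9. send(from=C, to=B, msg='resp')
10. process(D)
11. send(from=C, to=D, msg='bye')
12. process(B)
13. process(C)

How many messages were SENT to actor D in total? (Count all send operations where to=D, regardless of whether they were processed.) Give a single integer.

After 1 (send(from=A, to=B, msg='ok')): A:[] B:[ok] C:[] D:[]
After 2 (process(A)): A:[] B:[ok] C:[] D:[]
After 3 (send(from=A, to=C, msg='start')): A:[] B:[ok] C:[start] D:[]
After 4 (send(from=B, to=C, msg='done')): A:[] B:[ok] C:[start,done] D:[]
After 5 (send(from=A, to=D, msg='err')): A:[] B:[ok] C:[start,done] D:[err]
After 6 (send(from=C, to=A, msg='req')): A:[req] B:[ok] C:[start,done] D:[err]
After 7 (process(A)): A:[] B:[ok] C:[start,done] D:[err]
After 8 (send(from=D, to=B, msg='ack')): A:[] B:[ok,ack] C:[start,done] D:[err]
After 9 (send(from=C, to=B, msg='resp')): A:[] B:[ok,ack,resp] C:[start,done] D:[err]
After 10 (process(D)): A:[] B:[ok,ack,resp] C:[start,done] D:[]
After 11 (send(from=C, to=D, msg='bye')): A:[] B:[ok,ack,resp] C:[start,done] D:[bye]
After 12 (process(B)): A:[] B:[ack,resp] C:[start,done] D:[bye]
After 13 (process(C)): A:[] B:[ack,resp] C:[done] D:[bye]

Answer: 2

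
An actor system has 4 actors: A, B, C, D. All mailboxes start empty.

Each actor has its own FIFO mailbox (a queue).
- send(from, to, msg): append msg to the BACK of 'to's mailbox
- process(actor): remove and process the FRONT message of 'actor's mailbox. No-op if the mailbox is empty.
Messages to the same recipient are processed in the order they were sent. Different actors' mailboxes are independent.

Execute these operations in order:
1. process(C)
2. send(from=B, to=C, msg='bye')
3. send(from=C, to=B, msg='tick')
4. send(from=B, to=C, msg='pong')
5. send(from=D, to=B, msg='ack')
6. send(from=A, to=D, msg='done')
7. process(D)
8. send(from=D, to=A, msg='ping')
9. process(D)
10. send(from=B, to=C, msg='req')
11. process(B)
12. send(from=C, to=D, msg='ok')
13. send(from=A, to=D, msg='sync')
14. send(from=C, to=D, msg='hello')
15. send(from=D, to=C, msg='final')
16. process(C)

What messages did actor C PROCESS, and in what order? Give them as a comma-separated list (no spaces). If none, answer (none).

After 1 (process(C)): A:[] B:[] C:[] D:[]
After 2 (send(from=B, to=C, msg='bye')): A:[] B:[] C:[bye] D:[]
After 3 (send(from=C, to=B, msg='tick')): A:[] B:[tick] C:[bye] D:[]
After 4 (send(from=B, to=C, msg='pong')): A:[] B:[tick] C:[bye,pong] D:[]
After 5 (send(from=D, to=B, msg='ack')): A:[] B:[tick,ack] C:[bye,pong] D:[]
After 6 (send(from=A, to=D, msg='done')): A:[] B:[tick,ack] C:[bye,pong] D:[done]
After 7 (process(D)): A:[] B:[tick,ack] C:[bye,pong] D:[]
After 8 (send(from=D, to=A, msg='ping')): A:[ping] B:[tick,ack] C:[bye,pong] D:[]
After 9 (process(D)): A:[ping] B:[tick,ack] C:[bye,pong] D:[]
After 10 (send(from=B, to=C, msg='req')): A:[ping] B:[tick,ack] C:[bye,pong,req] D:[]
After 11 (process(B)): A:[ping] B:[ack] C:[bye,pong,req] D:[]
After 12 (send(from=C, to=D, msg='ok')): A:[ping] B:[ack] C:[bye,pong,req] D:[ok]
After 13 (send(from=A, to=D, msg='sync')): A:[ping] B:[ack] C:[bye,pong,req] D:[ok,sync]
After 14 (send(from=C, to=D, msg='hello')): A:[ping] B:[ack] C:[bye,pong,req] D:[ok,sync,hello]
After 15 (send(from=D, to=C, msg='final')): A:[ping] B:[ack] C:[bye,pong,req,final] D:[ok,sync,hello]
After 16 (process(C)): A:[ping] B:[ack] C:[pong,req,final] D:[ok,sync,hello]

Answer: bye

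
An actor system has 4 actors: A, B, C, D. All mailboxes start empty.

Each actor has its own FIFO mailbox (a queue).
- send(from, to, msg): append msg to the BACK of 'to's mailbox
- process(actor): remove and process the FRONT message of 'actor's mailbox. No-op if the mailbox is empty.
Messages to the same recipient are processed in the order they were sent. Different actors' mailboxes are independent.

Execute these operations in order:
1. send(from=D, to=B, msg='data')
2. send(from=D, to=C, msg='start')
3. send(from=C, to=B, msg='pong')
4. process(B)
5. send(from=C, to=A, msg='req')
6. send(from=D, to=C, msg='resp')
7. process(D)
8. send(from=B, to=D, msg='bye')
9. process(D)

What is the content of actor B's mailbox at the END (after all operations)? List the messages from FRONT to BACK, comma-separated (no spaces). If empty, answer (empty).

Answer: pong

Derivation:
After 1 (send(from=D, to=B, msg='data')): A:[] B:[data] C:[] D:[]
After 2 (send(from=D, to=C, msg='start')): A:[] B:[data] C:[start] D:[]
After 3 (send(from=C, to=B, msg='pong')): A:[] B:[data,pong] C:[start] D:[]
After 4 (process(B)): A:[] B:[pong] C:[start] D:[]
After 5 (send(from=C, to=A, msg='req')): A:[req] B:[pong] C:[start] D:[]
After 6 (send(from=D, to=C, msg='resp')): A:[req] B:[pong] C:[start,resp] D:[]
After 7 (process(D)): A:[req] B:[pong] C:[start,resp] D:[]
After 8 (send(from=B, to=D, msg='bye')): A:[req] B:[pong] C:[start,resp] D:[bye]
After 9 (process(D)): A:[req] B:[pong] C:[start,resp] D:[]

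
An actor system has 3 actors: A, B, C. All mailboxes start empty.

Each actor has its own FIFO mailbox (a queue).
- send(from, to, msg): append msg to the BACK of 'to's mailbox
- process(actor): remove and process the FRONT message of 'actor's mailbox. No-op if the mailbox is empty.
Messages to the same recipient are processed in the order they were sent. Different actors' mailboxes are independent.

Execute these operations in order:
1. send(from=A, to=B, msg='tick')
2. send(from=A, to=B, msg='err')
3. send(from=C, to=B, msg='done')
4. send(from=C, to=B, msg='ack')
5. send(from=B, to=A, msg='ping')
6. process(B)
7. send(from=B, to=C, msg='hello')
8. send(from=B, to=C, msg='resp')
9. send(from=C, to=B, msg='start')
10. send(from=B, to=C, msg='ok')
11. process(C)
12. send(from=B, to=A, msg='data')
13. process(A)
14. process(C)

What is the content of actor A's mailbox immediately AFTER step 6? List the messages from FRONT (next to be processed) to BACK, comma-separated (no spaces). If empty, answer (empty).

After 1 (send(from=A, to=B, msg='tick')): A:[] B:[tick] C:[]
After 2 (send(from=A, to=B, msg='err')): A:[] B:[tick,err] C:[]
After 3 (send(from=C, to=B, msg='done')): A:[] B:[tick,err,done] C:[]
After 4 (send(from=C, to=B, msg='ack')): A:[] B:[tick,err,done,ack] C:[]
After 5 (send(from=B, to=A, msg='ping')): A:[ping] B:[tick,err,done,ack] C:[]
After 6 (process(B)): A:[ping] B:[err,done,ack] C:[]

ping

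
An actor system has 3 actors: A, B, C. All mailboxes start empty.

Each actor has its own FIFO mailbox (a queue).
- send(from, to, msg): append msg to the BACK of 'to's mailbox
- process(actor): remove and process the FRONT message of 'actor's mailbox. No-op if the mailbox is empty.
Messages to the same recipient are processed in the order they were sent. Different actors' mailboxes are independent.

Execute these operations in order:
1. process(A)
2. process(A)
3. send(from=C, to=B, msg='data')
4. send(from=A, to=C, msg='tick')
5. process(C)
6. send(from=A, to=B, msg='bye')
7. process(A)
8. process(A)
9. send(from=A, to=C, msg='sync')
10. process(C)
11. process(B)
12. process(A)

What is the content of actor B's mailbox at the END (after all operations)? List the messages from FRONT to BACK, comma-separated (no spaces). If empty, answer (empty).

After 1 (process(A)): A:[] B:[] C:[]
After 2 (process(A)): A:[] B:[] C:[]
After 3 (send(from=C, to=B, msg='data')): A:[] B:[data] C:[]
After 4 (send(from=A, to=C, msg='tick')): A:[] B:[data] C:[tick]
After 5 (process(C)): A:[] B:[data] C:[]
After 6 (send(from=A, to=B, msg='bye')): A:[] B:[data,bye] C:[]
After 7 (process(A)): A:[] B:[data,bye] C:[]
After 8 (process(A)): A:[] B:[data,bye] C:[]
After 9 (send(from=A, to=C, msg='sync')): A:[] B:[data,bye] C:[sync]
After 10 (process(C)): A:[] B:[data,bye] C:[]
After 11 (process(B)): A:[] B:[bye] C:[]
After 12 (process(A)): A:[] B:[bye] C:[]

Answer: bye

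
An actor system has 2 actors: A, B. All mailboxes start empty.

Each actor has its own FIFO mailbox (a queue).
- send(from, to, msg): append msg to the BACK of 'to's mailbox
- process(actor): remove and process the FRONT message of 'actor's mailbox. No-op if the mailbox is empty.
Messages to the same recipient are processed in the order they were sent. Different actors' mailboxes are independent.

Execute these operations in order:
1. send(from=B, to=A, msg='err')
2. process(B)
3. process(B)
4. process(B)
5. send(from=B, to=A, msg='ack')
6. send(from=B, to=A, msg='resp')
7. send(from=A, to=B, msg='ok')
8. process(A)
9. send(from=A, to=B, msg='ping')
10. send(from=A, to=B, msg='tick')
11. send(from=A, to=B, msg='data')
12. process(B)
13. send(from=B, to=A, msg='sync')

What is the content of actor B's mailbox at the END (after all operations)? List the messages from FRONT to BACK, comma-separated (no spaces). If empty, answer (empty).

Answer: ping,tick,data

Derivation:
After 1 (send(from=B, to=A, msg='err')): A:[err] B:[]
After 2 (process(B)): A:[err] B:[]
After 3 (process(B)): A:[err] B:[]
After 4 (process(B)): A:[err] B:[]
After 5 (send(from=B, to=A, msg='ack')): A:[err,ack] B:[]
After 6 (send(from=B, to=A, msg='resp')): A:[err,ack,resp] B:[]
After 7 (send(from=A, to=B, msg='ok')): A:[err,ack,resp] B:[ok]
After 8 (process(A)): A:[ack,resp] B:[ok]
After 9 (send(from=A, to=B, msg='ping')): A:[ack,resp] B:[ok,ping]
After 10 (send(from=A, to=B, msg='tick')): A:[ack,resp] B:[ok,ping,tick]
After 11 (send(from=A, to=B, msg='data')): A:[ack,resp] B:[ok,ping,tick,data]
After 12 (process(B)): A:[ack,resp] B:[ping,tick,data]
After 13 (send(from=B, to=A, msg='sync')): A:[ack,resp,sync] B:[ping,tick,data]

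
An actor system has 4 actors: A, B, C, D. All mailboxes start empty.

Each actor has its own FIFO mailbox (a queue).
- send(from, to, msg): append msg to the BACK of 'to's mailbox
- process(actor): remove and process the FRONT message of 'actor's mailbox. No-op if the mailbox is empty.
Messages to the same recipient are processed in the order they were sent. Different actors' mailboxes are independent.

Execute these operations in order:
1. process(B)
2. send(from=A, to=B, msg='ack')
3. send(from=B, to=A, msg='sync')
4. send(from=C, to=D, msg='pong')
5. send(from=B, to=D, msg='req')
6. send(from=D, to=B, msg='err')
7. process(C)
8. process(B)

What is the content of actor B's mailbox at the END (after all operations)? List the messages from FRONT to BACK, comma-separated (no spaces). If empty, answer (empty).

After 1 (process(B)): A:[] B:[] C:[] D:[]
After 2 (send(from=A, to=B, msg='ack')): A:[] B:[ack] C:[] D:[]
After 3 (send(from=B, to=A, msg='sync')): A:[sync] B:[ack] C:[] D:[]
After 4 (send(from=C, to=D, msg='pong')): A:[sync] B:[ack] C:[] D:[pong]
After 5 (send(from=B, to=D, msg='req')): A:[sync] B:[ack] C:[] D:[pong,req]
After 6 (send(from=D, to=B, msg='err')): A:[sync] B:[ack,err] C:[] D:[pong,req]
After 7 (process(C)): A:[sync] B:[ack,err] C:[] D:[pong,req]
After 8 (process(B)): A:[sync] B:[err] C:[] D:[pong,req]

Answer: err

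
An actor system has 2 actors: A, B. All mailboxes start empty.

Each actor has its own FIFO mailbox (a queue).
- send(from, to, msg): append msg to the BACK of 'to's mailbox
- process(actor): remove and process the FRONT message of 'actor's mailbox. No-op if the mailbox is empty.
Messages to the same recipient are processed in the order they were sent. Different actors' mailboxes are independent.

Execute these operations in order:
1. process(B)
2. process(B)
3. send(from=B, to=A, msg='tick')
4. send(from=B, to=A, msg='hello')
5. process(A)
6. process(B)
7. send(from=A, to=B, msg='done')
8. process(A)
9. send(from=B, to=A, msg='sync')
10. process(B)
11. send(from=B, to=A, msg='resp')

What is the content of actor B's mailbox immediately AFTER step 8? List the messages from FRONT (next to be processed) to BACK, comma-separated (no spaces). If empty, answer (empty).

After 1 (process(B)): A:[] B:[]
After 2 (process(B)): A:[] B:[]
After 3 (send(from=B, to=A, msg='tick')): A:[tick] B:[]
After 4 (send(from=B, to=A, msg='hello')): A:[tick,hello] B:[]
After 5 (process(A)): A:[hello] B:[]
After 6 (process(B)): A:[hello] B:[]
After 7 (send(from=A, to=B, msg='done')): A:[hello] B:[done]
After 8 (process(A)): A:[] B:[done]

done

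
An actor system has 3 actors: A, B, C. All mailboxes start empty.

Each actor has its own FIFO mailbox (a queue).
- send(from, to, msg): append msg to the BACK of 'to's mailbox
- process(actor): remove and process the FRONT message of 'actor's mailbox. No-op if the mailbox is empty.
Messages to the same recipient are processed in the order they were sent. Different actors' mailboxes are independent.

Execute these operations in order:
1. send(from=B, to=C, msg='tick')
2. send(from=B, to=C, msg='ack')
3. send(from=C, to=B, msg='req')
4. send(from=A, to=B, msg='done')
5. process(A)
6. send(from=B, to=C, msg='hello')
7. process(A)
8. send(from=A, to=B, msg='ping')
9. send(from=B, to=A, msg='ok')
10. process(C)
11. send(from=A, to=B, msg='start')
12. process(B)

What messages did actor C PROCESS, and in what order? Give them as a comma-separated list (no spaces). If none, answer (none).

After 1 (send(from=B, to=C, msg='tick')): A:[] B:[] C:[tick]
After 2 (send(from=B, to=C, msg='ack')): A:[] B:[] C:[tick,ack]
After 3 (send(from=C, to=B, msg='req')): A:[] B:[req] C:[tick,ack]
After 4 (send(from=A, to=B, msg='done')): A:[] B:[req,done] C:[tick,ack]
After 5 (process(A)): A:[] B:[req,done] C:[tick,ack]
After 6 (send(from=B, to=C, msg='hello')): A:[] B:[req,done] C:[tick,ack,hello]
After 7 (process(A)): A:[] B:[req,done] C:[tick,ack,hello]
After 8 (send(from=A, to=B, msg='ping')): A:[] B:[req,done,ping] C:[tick,ack,hello]
After 9 (send(from=B, to=A, msg='ok')): A:[ok] B:[req,done,ping] C:[tick,ack,hello]
After 10 (process(C)): A:[ok] B:[req,done,ping] C:[ack,hello]
After 11 (send(from=A, to=B, msg='start')): A:[ok] B:[req,done,ping,start] C:[ack,hello]
After 12 (process(B)): A:[ok] B:[done,ping,start] C:[ack,hello]

Answer: tick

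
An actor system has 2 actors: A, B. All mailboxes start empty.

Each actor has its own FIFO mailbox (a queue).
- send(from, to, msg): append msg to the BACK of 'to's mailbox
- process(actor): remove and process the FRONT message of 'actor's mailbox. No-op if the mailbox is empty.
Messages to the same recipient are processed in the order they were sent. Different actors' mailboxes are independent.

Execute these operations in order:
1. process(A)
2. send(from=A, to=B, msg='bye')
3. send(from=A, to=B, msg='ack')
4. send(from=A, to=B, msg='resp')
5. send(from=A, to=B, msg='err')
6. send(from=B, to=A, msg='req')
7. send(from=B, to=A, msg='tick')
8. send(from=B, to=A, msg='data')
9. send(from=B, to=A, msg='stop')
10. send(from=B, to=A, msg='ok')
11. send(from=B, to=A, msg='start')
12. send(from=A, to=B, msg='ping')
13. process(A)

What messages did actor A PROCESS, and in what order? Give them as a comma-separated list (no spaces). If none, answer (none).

Answer: req

Derivation:
After 1 (process(A)): A:[] B:[]
After 2 (send(from=A, to=B, msg='bye')): A:[] B:[bye]
After 3 (send(from=A, to=B, msg='ack')): A:[] B:[bye,ack]
After 4 (send(from=A, to=B, msg='resp')): A:[] B:[bye,ack,resp]
After 5 (send(from=A, to=B, msg='err')): A:[] B:[bye,ack,resp,err]
After 6 (send(from=B, to=A, msg='req')): A:[req] B:[bye,ack,resp,err]
After 7 (send(from=B, to=A, msg='tick')): A:[req,tick] B:[bye,ack,resp,err]
After 8 (send(from=B, to=A, msg='data')): A:[req,tick,data] B:[bye,ack,resp,err]
After 9 (send(from=B, to=A, msg='stop')): A:[req,tick,data,stop] B:[bye,ack,resp,err]
After 10 (send(from=B, to=A, msg='ok')): A:[req,tick,data,stop,ok] B:[bye,ack,resp,err]
After 11 (send(from=B, to=A, msg='start')): A:[req,tick,data,stop,ok,start] B:[bye,ack,resp,err]
After 12 (send(from=A, to=B, msg='ping')): A:[req,tick,data,stop,ok,start] B:[bye,ack,resp,err,ping]
After 13 (process(A)): A:[tick,data,stop,ok,start] B:[bye,ack,resp,err,ping]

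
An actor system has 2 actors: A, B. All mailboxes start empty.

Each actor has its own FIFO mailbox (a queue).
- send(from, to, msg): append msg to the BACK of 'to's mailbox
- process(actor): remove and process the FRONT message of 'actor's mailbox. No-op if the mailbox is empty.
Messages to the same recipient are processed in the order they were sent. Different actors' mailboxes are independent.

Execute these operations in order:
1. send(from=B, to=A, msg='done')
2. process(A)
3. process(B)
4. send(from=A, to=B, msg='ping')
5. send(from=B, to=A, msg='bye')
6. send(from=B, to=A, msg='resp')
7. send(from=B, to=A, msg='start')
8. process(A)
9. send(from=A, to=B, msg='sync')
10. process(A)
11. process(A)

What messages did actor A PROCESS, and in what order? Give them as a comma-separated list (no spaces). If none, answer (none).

Answer: done,bye,resp,start

Derivation:
After 1 (send(from=B, to=A, msg='done')): A:[done] B:[]
After 2 (process(A)): A:[] B:[]
After 3 (process(B)): A:[] B:[]
After 4 (send(from=A, to=B, msg='ping')): A:[] B:[ping]
After 5 (send(from=B, to=A, msg='bye')): A:[bye] B:[ping]
After 6 (send(from=B, to=A, msg='resp')): A:[bye,resp] B:[ping]
After 7 (send(from=B, to=A, msg='start')): A:[bye,resp,start] B:[ping]
After 8 (process(A)): A:[resp,start] B:[ping]
After 9 (send(from=A, to=B, msg='sync')): A:[resp,start] B:[ping,sync]
After 10 (process(A)): A:[start] B:[ping,sync]
After 11 (process(A)): A:[] B:[ping,sync]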